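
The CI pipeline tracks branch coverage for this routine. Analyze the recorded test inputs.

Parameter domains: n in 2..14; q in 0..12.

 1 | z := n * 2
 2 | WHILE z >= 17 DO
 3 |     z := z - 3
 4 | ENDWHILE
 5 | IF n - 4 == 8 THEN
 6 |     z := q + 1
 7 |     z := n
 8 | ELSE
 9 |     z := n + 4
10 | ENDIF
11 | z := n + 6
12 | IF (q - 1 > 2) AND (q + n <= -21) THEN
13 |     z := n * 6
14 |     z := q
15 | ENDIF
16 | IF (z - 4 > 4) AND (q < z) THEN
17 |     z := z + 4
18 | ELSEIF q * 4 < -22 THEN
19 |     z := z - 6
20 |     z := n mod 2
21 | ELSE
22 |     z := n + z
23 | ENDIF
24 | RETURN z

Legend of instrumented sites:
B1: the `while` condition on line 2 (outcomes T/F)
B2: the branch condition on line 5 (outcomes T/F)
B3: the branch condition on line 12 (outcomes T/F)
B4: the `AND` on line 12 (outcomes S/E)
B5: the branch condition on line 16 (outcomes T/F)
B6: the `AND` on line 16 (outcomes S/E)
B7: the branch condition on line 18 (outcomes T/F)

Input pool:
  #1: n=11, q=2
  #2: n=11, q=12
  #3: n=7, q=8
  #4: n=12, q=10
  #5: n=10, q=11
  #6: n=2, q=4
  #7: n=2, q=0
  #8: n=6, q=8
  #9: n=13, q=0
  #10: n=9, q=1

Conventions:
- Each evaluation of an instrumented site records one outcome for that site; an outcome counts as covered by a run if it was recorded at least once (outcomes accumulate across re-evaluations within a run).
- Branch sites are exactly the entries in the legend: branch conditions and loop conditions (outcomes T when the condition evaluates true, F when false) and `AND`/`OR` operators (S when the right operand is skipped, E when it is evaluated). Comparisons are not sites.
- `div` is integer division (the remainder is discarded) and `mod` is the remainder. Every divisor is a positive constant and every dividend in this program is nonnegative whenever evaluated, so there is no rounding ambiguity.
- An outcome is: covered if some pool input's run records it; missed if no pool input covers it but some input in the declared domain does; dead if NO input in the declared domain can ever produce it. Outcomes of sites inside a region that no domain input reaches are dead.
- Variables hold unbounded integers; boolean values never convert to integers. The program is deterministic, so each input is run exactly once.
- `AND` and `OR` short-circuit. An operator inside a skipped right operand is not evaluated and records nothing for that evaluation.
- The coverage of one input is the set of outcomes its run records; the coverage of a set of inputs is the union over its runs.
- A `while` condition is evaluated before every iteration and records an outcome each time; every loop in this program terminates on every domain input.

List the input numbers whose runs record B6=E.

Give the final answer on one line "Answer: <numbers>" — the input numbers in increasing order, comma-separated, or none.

input #1 (n=11, q=2): records B6=E
input #2 (n=11, q=12): records B6=E
input #3 (n=7, q=8): records B6=E
input #4 (n=12, q=10): records B6=E
input #5 (n=10, q=11): records B6=E
input #6 (n=2, q=4): does not record B6=E
input #7 (n=2, q=0): does not record B6=E
input #8 (n=6, q=8): records B6=E
input #9 (n=13, q=0): records B6=E
input #10 (n=9, q=1): records B6=E

Answer: 1, 2, 3, 4, 5, 8, 9, 10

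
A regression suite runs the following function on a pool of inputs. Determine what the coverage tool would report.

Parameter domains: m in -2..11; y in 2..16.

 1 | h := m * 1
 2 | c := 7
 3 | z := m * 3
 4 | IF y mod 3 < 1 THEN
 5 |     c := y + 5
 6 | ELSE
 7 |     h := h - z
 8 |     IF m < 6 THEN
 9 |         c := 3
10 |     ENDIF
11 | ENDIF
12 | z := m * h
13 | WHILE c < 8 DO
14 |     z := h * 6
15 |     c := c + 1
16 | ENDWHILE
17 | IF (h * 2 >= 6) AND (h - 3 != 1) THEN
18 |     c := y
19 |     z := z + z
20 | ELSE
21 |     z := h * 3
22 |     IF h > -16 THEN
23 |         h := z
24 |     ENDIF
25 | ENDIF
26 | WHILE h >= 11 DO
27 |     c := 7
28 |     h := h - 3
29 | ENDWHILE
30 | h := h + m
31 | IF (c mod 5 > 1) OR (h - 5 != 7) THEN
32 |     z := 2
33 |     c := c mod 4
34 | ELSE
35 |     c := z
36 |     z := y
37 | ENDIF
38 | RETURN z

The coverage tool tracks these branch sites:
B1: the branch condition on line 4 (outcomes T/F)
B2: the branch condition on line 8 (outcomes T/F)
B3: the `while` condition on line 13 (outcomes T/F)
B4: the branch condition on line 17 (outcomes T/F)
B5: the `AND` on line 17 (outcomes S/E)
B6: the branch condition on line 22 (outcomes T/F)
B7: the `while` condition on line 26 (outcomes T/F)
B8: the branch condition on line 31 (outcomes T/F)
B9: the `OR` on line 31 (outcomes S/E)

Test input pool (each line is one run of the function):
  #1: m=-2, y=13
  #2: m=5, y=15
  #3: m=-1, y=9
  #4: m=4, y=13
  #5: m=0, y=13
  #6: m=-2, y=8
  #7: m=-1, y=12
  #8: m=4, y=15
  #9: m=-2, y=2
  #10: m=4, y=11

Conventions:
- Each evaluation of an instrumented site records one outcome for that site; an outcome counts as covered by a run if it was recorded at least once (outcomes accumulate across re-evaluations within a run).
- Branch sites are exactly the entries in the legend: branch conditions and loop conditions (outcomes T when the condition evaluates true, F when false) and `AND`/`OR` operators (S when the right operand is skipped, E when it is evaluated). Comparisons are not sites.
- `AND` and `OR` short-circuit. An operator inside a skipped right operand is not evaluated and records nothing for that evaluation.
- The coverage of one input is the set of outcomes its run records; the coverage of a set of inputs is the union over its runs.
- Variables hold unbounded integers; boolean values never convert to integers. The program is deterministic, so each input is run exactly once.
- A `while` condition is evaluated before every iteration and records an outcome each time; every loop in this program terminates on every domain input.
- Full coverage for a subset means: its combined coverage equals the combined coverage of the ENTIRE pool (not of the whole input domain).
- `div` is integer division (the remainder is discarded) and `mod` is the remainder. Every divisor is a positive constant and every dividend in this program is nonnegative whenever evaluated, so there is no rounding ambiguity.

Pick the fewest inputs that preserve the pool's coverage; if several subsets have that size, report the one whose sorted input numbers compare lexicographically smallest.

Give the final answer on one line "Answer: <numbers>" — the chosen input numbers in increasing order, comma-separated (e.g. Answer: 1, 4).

test 1 (m=-2, y=13) fires B1->F, B2->T, B3->T, B3->T, B3->T, B3->T, B3->T, B3->F, B5->E, B4->F, B6->T, B7->T, B7->F, B9->S, ...; hits B1=F, B2=T, B3=T, B3=F, B4=F, B5=E, B6=T, B7=T, B7=F, B8=T, B9=S
test 2 (m=5, y=15) fires B1->T, B3->F, B5->E, B4->T, B7->F, B9->E, B8->T; hits B1=T, B3=F, B4=T, B5=E, B7=F, B8=T, B9=E
test 3 (m=-1, y=9) fires B1->T, B3->F, B5->S, B4->F, B6->T, B7->F, B9->S, B8->T; hits B1=T, B3=F, B4=F, B5=S, B6=T, B7=F, B8=T, B9=S
test 4 (m=4, y=13) fires B1->F, B2->T, B3->T, B3->T, B3->T, B3->T, B3->T, B3->F, B5->S, B4->F, B6->T, B7->F, B9->S, B8->T; hits B1=F, B2=T, B3=T, B3=F, B4=F, B5=S, B6=T, B7=F, B8=T, B9=S
test 5 (m=0, y=13) fires B1->F, B2->T, B3->T, B3->T, B3->T, B3->T, B3->T, B3->F, B5->S, B4->F, B6->T, B7->F, B9->S, B8->T; hits B1=F, B2=T, B3=T, B3=F, B4=F, B5=S, B6=T, B7=F, B8=T, B9=S
test 6 (m=-2, y=8) fires B1->F, B2->T, B3->T, B3->T, B3->T, B3->T, B3->T, B3->F, B5->E, B4->F, B6->T, B7->T, B7->F, B9->S, ...; hits B1=F, B2=T, B3=T, B3=F, B4=F, B5=E, B6=T, B7=T, B7=F, B8=T, B9=S
test 7 (m=-1, y=12) fires B1->T, B3->F, B5->S, B4->F, B6->T, B7->F, B9->S, B8->T; hits B1=T, B3=F, B4=F, B5=S, B6=T, B7=F, B8=T, B9=S
test 8 (m=4, y=15) fires B1->T, B3->F, B5->E, B4->F, B6->T, B7->T, B7->F, B9->S, B8->T; hits B1=T, B3=F, B4=F, B5=E, B6=T, B7=T, B7=F, B8=T, B9=S
test 9 (m=-2, y=2) fires B1->F, B2->T, B3->T, B3->T, B3->T, B3->T, B3->T, B3->F, B5->E, B4->F, B6->T, B7->T, B7->F, B9->S, ...; hits B1=F, B2=T, B3=T, B3=F, B4=F, B5=E, B6=T, B7=T, B7=F, B8=T, B9=S
test 10 (m=4, y=11) fires B1->F, B2->T, B3->T, B3->T, B3->T, B3->T, B3->T, B3->F, B5->S, B4->F, B6->T, B7->F, B9->S, B8->T; hits B1=F, B2=T, B3=T, B3=F, B4=F, B5=S, B6=T, B7=F, B8=T, B9=S
the full pool covers 15 outcomes: B1=T, B1=F, B2=T, B3=T, B3=F, B4=T, B4=F, B5=S, B5=E, B6=T, B7=T, B7=F, B8=T, B9=S, B9=E
checked all size-1 subsets: none covers 15 outcomes (max 11/15)
checked all size-2 subsets: none covers 15 outcomes (max 14/15)
size 3: inputs {1, 2, 3} cover all 15 outcomes, and no lexicographically smaller subset of this size does

Answer: 1, 2, 3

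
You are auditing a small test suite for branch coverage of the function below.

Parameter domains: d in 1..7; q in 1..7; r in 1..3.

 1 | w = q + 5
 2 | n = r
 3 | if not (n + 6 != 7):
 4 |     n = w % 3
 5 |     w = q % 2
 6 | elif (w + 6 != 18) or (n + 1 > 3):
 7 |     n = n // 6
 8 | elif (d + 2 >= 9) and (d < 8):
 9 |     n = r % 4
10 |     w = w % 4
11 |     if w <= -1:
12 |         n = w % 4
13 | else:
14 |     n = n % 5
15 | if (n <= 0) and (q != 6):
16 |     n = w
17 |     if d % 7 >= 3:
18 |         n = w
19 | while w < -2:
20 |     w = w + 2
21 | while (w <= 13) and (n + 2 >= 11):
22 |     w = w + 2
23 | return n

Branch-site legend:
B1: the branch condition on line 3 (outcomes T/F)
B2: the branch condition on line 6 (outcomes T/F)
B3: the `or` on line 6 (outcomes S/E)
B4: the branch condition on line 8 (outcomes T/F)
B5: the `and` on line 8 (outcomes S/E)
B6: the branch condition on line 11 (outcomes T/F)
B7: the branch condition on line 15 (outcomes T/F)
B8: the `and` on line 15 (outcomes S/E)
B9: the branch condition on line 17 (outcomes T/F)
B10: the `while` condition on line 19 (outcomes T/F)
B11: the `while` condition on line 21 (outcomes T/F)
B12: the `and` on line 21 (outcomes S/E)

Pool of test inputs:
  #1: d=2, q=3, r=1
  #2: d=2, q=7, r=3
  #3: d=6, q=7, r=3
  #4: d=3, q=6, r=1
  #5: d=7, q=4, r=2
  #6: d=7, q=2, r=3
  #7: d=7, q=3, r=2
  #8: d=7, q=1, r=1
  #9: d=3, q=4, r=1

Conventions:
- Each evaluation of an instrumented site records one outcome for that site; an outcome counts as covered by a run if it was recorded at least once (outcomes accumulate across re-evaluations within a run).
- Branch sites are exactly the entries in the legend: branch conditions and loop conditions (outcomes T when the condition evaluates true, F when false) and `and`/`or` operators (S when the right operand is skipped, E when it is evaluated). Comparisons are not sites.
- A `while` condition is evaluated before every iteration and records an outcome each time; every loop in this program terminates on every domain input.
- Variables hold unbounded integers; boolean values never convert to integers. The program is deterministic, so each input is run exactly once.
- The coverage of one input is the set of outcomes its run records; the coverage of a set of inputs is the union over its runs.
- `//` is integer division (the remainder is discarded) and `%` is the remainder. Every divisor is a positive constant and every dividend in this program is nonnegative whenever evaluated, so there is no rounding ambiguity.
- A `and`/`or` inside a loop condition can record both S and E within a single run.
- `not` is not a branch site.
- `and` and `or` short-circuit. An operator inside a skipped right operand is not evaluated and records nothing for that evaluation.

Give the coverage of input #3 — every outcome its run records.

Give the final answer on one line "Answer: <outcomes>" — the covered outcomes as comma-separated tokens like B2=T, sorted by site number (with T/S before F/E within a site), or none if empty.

Tracing the run of input #3 (d=6, q=7, r=3):
  B1->F, B3->E, B2->T, B8->E, B7->T, B9->T, B10->F, B12->E, B11->T, B12->S
  B11->F
distinct outcomes covered: B1=F, B2=T, B3=E, B7=T, B8=E, B9=T, B10=F, B11=T, B11=F, B12=S, B12=E

Answer: B1=F, B2=T, B3=E, B7=T, B8=E, B9=T, B10=F, B11=T, B11=F, B12=S, B12=E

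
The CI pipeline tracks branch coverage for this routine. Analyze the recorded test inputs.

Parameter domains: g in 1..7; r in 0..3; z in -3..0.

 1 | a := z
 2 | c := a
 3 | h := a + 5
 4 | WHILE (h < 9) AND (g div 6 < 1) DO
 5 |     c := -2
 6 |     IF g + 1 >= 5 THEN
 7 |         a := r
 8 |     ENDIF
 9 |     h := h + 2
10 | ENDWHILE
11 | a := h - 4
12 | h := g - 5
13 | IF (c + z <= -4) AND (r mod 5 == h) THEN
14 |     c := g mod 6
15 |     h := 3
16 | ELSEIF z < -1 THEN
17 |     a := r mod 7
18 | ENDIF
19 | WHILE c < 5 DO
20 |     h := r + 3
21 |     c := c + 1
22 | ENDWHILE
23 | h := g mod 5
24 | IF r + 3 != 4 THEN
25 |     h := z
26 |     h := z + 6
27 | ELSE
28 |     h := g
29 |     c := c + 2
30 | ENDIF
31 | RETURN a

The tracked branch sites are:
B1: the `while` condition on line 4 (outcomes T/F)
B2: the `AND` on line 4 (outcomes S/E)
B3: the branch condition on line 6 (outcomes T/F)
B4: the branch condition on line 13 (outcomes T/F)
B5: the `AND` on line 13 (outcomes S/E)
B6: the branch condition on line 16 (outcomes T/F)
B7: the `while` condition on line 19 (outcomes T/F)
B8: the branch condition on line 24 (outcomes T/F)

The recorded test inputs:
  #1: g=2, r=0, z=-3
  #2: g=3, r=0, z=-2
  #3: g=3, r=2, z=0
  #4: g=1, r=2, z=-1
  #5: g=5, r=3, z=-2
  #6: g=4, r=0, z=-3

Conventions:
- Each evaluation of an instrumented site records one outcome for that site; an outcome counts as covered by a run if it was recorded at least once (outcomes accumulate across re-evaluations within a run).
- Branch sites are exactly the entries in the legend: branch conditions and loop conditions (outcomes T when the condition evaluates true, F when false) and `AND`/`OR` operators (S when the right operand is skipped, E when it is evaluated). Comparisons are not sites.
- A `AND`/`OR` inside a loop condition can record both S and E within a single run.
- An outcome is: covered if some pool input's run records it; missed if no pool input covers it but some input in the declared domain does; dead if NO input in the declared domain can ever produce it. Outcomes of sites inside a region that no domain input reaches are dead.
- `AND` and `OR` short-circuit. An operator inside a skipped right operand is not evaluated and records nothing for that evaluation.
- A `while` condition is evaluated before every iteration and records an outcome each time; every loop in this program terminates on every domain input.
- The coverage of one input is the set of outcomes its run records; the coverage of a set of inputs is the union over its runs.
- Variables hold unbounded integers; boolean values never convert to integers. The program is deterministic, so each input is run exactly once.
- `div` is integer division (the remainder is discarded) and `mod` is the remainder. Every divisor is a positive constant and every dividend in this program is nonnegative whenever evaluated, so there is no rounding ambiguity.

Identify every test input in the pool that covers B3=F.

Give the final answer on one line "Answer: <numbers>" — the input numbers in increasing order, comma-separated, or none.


input #1 (g=2, r=0, z=-3): records B3=F
input #2 (g=3, r=0, z=-2): records B3=F
input #3 (g=3, r=2, z=0): records B3=F
input #4 (g=1, r=2, z=-1): records B3=F
input #5 (g=5, r=3, z=-2): does not record B3=F
input #6 (g=4, r=0, z=-3): does not record B3=F
Answer: 1, 2, 3, 4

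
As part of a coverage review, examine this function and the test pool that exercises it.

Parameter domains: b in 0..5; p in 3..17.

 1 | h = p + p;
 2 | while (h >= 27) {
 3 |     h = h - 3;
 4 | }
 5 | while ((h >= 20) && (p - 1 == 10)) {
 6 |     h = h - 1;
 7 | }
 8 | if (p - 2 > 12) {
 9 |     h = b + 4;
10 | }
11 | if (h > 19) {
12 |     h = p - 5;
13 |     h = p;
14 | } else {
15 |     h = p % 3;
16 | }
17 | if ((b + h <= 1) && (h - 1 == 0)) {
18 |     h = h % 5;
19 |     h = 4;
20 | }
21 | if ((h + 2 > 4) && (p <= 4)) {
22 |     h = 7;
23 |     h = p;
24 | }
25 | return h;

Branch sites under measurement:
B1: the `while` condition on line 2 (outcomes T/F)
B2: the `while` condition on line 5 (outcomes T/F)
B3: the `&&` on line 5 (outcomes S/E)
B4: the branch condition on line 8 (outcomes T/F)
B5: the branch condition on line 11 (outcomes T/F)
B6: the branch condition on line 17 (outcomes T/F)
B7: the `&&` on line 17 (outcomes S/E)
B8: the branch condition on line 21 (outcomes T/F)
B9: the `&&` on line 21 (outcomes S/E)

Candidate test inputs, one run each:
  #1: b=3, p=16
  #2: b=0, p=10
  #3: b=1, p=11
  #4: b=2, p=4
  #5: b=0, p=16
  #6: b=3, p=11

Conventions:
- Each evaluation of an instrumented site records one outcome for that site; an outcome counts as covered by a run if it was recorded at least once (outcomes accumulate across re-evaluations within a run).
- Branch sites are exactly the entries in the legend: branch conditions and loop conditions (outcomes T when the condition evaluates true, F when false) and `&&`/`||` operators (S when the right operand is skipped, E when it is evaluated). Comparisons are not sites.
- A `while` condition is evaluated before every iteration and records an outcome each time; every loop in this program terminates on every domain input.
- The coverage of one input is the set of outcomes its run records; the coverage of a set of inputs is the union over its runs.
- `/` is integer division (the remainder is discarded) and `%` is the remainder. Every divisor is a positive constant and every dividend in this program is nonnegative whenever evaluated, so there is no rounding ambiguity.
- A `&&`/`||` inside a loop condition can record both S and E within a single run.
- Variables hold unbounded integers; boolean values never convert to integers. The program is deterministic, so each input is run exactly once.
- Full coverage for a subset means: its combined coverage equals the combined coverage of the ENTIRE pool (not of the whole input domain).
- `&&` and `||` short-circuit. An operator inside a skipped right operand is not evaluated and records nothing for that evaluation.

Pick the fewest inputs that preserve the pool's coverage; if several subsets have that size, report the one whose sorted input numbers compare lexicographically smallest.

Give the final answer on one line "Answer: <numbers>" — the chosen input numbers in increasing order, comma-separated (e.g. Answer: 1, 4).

run #1 (b=3, p=16) runs B1->T, B1->T, B1->F, B3->E, B2->F, B4->T, B5->F, B7->S, B6->F, B9->S, B8->F; records B1=T, B1=F, B2=F, B3=E, B4=T, B5=F, B6=F, B7=S, B8=F, B9=S
run #2 (b=0, p=10) runs B1->F, B3->E, B2->F, B4->F, B5->T, B7->S, B6->F, B9->E, B8->F; records B1=F, B2=F, B3=E, B4=F, B5=T, B6=F, B7=S, B8=F, B9=E
run #3 (b=1, p=11) runs B1->F, B3->E, B2->T, B3->E, B2->T, B3->E, B2->T, B3->S, B2->F, B4->F, B5->F, B7->S, B6->F, B9->S, ...; records B1=F, B2=T, B2=F, B3=S, B3=E, B4=F, B5=F, B6=F, B7=S, B8=F, B9=S
run #4 (b=2, p=4) runs B1->F, B3->S, B2->F, B4->F, B5->F, B7->S, B6->F, B9->S, B8->F; records B1=F, B2=F, B3=S, B4=F, B5=F, B6=F, B7=S, B8=F, B9=S
run #5 (b=0, p=16) runs B1->T, B1->T, B1->F, B3->E, B2->F, B4->T, B5->F, B7->E, B6->T, B9->E, B8->F; records B1=T, B1=F, B2=F, B3=E, B4=T, B5=F, B6=T, B7=E, B8=F, B9=E
run #6 (b=3, p=11) runs B1->F, B3->E, B2->T, B3->E, B2->T, B3->E, B2->T, B3->S, B2->F, B4->F, B5->F, B7->S, B6->F, B9->S, ...; records B1=F, B2=T, B2=F, B3=S, B3=E, B4=F, B5=F, B6=F, B7=S, B8=F, B9=S
the full pool covers 17 outcomes: B1=T, B1=F, B2=T, B2=F, B3=S, B3=E, B4=T, B4=F, B5=T, B5=F, B6=T, B6=F, B7=S, B7=E, B8=F, B9=S, B9=E
checked all size-1 subsets: none covers 17 outcomes (max 11/17)
checked all size-2 subsets: none covers 17 outcomes (max 16/17)
size 3: inputs {2, 3, 5} cover all 17 outcomes, and no lexicographically smaller subset of this size does

Answer: 2, 3, 5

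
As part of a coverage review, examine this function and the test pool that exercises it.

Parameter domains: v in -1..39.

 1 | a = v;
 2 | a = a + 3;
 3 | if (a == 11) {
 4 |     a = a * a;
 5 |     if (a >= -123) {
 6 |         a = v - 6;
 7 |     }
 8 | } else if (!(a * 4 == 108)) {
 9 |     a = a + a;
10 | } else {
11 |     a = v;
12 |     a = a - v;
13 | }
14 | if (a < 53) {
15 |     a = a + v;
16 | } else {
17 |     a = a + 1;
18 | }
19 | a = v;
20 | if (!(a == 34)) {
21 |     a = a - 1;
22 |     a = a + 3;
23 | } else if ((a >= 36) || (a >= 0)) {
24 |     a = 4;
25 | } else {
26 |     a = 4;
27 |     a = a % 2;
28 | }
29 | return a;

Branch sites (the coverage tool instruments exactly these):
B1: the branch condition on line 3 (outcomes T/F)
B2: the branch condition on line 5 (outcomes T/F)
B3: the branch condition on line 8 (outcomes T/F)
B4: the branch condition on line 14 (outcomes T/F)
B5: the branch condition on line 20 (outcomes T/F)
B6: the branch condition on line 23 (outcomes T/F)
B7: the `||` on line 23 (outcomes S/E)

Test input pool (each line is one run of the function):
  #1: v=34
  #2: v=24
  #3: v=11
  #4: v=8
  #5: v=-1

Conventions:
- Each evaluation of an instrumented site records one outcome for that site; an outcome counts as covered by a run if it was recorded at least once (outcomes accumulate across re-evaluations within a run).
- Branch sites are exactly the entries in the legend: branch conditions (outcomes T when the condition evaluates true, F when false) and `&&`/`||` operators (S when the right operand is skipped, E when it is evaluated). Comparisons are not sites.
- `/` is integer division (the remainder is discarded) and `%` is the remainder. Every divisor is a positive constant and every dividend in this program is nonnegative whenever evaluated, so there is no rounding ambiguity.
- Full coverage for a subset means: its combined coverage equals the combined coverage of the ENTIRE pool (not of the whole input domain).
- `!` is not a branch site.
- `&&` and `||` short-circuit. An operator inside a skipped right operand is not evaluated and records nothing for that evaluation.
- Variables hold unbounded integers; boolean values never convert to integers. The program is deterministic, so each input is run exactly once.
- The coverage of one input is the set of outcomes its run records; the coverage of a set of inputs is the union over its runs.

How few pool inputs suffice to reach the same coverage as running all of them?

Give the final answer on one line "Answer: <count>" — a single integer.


test 1 (v=34) fires B1->F, B3->T, B4->F, B5->F, B7->E, B6->T; hits B1=F, B3=T, B4=F, B5=F, B6=T, B7=E
test 2 (v=24) fires B1->F, B3->F, B4->T, B5->T; hits B1=F, B3=F, B4=T, B5=T
test 3 (v=11) fires B1->F, B3->T, B4->T, B5->T; hits B1=F, B3=T, B4=T, B5=T
test 4 (v=8) fires B1->T, B2->T, B4->T, B5->T; hits B1=T, B2=T, B4=T, B5=T
test 5 (v=-1) fires B1->F, B3->T, B4->T, B5->T; hits B1=F, B3=T, B4=T, B5=T
together the pool reaches 11 outcomes: B1=T, B1=F, B2=T, B3=T, B3=F, B4=T, B4=F, B5=T, B5=F, B6=T, B7=E
no size-1 subset reaches all 11 outcomes (best union: 6/11)
no size-2 subset reaches all 11 outcomes (best union: 10/11)
at size 3, {1, 2, 4} reaches all 11 outcomes; every lexicographically earlier size-3 subset fails
Answer: 3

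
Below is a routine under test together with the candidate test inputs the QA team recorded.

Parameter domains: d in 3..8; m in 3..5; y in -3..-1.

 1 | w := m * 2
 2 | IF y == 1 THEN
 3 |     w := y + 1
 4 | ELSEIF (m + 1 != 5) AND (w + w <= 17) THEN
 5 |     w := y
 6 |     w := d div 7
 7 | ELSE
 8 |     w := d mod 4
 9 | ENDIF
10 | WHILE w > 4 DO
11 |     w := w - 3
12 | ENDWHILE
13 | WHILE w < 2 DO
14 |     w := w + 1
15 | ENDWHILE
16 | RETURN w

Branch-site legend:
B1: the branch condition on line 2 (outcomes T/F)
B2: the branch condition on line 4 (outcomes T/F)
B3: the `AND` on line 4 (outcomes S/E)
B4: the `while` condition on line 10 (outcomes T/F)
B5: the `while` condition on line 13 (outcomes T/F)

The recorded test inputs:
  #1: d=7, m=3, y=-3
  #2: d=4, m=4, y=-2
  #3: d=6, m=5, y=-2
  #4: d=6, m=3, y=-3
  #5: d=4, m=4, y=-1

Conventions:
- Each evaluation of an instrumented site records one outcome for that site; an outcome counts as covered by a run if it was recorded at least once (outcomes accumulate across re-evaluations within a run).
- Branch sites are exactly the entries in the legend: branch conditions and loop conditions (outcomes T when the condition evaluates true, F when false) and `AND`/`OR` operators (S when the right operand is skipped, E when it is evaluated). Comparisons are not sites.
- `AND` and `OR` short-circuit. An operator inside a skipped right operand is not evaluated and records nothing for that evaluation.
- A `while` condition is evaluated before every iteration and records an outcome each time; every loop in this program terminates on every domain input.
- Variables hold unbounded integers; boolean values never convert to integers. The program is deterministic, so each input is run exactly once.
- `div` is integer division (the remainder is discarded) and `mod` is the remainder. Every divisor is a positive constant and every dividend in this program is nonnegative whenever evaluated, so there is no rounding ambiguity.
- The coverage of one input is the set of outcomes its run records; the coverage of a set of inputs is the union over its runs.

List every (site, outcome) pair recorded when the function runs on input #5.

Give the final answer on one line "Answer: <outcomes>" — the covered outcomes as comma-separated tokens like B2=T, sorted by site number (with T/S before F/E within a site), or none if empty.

Tracing the run of input #5 (d=4, m=4, y=-1):
  B1->F, B3->S, B2->F, B4->F, B5->T, B5->T, B5->F
as a set, this run covers: B1=F, B2=F, B3=S, B4=F, B5=T, B5=F

Answer: B1=F, B2=F, B3=S, B4=F, B5=T, B5=F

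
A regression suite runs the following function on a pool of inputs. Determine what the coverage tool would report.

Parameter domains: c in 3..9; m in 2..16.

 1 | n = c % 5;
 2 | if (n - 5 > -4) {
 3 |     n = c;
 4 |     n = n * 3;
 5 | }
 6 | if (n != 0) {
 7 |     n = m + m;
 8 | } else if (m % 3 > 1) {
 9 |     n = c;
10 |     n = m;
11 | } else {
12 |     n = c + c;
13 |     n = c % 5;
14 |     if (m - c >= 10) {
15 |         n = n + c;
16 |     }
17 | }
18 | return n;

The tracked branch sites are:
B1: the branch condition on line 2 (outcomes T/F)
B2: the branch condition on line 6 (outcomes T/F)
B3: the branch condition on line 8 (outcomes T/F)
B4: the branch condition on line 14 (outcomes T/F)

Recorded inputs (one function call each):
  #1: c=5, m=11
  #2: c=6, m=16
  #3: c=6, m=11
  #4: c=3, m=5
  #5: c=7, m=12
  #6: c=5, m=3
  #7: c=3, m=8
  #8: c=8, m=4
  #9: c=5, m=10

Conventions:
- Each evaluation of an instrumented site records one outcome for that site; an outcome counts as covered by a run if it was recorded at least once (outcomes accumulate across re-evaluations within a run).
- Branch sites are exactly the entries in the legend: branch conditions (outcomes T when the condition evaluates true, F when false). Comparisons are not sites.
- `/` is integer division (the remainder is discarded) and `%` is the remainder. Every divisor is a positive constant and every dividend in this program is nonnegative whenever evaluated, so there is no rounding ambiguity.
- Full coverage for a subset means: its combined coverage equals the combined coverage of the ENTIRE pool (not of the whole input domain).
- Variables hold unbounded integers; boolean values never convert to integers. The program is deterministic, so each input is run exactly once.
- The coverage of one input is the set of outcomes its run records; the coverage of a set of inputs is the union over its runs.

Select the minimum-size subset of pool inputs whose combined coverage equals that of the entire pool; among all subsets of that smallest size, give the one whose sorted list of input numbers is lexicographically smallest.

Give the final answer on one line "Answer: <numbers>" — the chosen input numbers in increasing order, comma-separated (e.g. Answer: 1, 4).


test 1 (c=5, m=11) hits B1=F, B2=F, B3=T
test 2 (c=6, m=16) hits B1=F, B2=T
test 3 (c=6, m=11) hits B1=F, B2=T
test 4 (c=3, m=5) hits B1=T, B2=T
test 5 (c=7, m=12) hits B1=T, B2=T
test 6 (c=5, m=3) hits B1=F, B2=F, B3=F, B4=F
test 7 (c=3, m=8) hits B1=T, B2=T
test 8 (c=8, m=4) hits B1=T, B2=T
test 9 (c=5, m=10) hits B1=F, B2=F, B3=F, B4=F
the full pool covers 7 outcomes: B1=T, B1=F, B2=T, B2=F, B3=T, B3=F, B4=F
every size-1 subset falls short of the 7 outcomes (best: 4/7)
every size-2 subset falls short of the 7 outcomes (best: 6/7)
size 3: inputs {1, 4, 6} cover all 7 outcomes, and no lexicographically smaller subset of this size does
Answer: 1, 4, 6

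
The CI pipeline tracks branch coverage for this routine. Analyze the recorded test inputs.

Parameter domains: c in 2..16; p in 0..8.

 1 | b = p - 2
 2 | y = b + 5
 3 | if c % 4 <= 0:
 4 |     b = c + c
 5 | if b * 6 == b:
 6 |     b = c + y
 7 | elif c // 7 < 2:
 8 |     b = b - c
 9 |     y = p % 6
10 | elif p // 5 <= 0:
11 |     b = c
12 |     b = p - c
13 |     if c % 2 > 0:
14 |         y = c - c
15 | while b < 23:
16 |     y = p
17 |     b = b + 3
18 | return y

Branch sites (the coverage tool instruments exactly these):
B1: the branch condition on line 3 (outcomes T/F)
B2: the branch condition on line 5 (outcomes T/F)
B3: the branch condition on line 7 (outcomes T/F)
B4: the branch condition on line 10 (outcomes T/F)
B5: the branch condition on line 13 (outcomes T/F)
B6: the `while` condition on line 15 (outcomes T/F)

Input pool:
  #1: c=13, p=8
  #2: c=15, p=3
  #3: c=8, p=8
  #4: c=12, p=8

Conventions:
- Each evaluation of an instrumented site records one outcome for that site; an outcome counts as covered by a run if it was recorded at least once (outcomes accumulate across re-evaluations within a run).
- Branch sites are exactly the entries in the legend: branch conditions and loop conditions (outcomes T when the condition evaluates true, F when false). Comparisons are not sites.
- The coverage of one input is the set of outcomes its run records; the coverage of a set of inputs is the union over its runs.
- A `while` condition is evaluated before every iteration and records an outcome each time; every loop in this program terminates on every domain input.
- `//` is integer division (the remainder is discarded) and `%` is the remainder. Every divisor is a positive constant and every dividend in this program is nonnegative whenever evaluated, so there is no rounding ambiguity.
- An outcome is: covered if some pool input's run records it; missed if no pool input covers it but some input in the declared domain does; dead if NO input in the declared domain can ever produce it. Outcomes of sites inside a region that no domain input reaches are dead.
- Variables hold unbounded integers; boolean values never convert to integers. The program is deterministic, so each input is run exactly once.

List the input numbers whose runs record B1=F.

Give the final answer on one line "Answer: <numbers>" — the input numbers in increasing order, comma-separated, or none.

input #1 (c=13, p=8): covers B1=F
input #2 (c=15, p=3): covers B1=F
input #3 (c=8, p=8): misses B1=F
input #4 (c=12, p=8): misses B1=F

Answer: 1, 2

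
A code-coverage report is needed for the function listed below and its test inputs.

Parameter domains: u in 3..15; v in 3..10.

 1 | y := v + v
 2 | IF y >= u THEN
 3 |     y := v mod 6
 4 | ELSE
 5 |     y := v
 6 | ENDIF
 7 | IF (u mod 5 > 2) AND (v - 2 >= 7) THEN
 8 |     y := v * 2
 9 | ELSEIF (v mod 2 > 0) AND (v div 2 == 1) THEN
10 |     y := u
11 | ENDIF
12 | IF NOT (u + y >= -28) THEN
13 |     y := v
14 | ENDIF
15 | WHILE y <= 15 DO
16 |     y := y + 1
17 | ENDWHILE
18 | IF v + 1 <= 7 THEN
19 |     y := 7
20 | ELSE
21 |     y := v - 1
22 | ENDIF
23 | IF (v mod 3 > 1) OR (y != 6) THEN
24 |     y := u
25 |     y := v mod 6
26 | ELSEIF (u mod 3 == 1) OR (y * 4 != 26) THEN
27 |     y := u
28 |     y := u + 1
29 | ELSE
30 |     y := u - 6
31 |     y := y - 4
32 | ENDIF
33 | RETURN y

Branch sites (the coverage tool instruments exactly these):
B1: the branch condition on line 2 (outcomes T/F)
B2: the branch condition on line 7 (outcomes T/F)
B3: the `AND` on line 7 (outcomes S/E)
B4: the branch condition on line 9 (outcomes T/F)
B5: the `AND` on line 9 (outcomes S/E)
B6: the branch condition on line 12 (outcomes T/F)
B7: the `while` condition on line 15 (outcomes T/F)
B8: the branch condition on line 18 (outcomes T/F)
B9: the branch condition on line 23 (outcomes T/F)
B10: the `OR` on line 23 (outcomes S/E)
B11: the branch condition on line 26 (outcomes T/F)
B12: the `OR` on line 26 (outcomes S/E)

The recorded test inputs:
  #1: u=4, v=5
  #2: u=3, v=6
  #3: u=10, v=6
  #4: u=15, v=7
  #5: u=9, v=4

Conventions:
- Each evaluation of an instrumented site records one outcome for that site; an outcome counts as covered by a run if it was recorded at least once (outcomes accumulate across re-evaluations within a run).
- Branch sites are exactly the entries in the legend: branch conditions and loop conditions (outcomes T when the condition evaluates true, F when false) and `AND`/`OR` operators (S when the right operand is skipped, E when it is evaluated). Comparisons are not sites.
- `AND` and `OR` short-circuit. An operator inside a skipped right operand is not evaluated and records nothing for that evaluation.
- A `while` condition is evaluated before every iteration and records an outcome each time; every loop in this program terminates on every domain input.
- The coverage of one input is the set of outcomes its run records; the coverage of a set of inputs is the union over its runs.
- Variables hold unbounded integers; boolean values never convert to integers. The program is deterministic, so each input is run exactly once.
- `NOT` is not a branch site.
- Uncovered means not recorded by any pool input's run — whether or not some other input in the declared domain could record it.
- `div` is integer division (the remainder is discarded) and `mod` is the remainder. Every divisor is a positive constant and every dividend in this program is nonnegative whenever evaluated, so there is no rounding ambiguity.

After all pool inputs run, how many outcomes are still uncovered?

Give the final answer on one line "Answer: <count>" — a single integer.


test 1 (u=4, v=5) fires B1->T, B3->E, B2->F, B5->E, B4->F, B6->F, B7->T, B7->T, B7->T, B7->T, B7->T, B7->T, B7->T, B7->T, ...; hits B1=T, B2=F, B3=E, B4=F, B5=E, B6=F, B7=T, B7=F, B8=T, B9=T, B10=S
test 2 (u=3, v=6) fires B1->T, B3->E, B2->F, B5->S, B4->F, B6->F, B7->T, B7->T, B7->T, B7->T, B7->T, B7->T, B7->T, B7->T, ...; hits B1=T, B2=F, B3=E, B4=F, B5=S, B6=F, B7=T, B7=F, B8=T, B9=T, B10=E
test 3 (u=10, v=6) fires B1->T, B3->S, B2->F, B5->S, B4->F, B6->F, B7->T, B7->T, B7->T, B7->T, B7->T, B7->T, B7->T, B7->T, ...; hits B1=T, B2=F, B3=S, B4=F, B5=S, B6=F, B7=T, B7=F, B8=T, B9=T, B10=E
test 4 (u=15, v=7) fires B1->F, B3->S, B2->F, B5->E, B4->F, B6->F, B7->T, B7->T, B7->T, B7->T, B7->T, B7->T, B7->T, B7->T, ...; hits B1=F, B2=F, B3=S, B4=F, B5=E, B6=F, B7=T, B7=F, B8=F, B9=F, B10=E, B11=T, B12=E
test 5 (u=9, v=4) fires B1->F, B3->E, B2->F, B5->S, B4->F, B6->F, B7->T, B7->T, B7->T, B7->T, B7->T, B7->T, B7->T, B7->T, ...; hits B1=F, B2=F, B3=E, B4=F, B5=S, B6=F, B7=T, B7=F, B8=T, B9=T, B10=E
union over the pool: B1=T, B1=F, B2=F, B3=S, B3=E, B4=F, B5=S, B5=E, B6=F, B7=T, B7=F, B8=T, B8=F, B9=T, B9=F, B10=S, B10=E, B11=T, B12=E
uncovered (5 of 24): B2=T, B4=T, B6=T, B11=F, B12=S
Answer: 5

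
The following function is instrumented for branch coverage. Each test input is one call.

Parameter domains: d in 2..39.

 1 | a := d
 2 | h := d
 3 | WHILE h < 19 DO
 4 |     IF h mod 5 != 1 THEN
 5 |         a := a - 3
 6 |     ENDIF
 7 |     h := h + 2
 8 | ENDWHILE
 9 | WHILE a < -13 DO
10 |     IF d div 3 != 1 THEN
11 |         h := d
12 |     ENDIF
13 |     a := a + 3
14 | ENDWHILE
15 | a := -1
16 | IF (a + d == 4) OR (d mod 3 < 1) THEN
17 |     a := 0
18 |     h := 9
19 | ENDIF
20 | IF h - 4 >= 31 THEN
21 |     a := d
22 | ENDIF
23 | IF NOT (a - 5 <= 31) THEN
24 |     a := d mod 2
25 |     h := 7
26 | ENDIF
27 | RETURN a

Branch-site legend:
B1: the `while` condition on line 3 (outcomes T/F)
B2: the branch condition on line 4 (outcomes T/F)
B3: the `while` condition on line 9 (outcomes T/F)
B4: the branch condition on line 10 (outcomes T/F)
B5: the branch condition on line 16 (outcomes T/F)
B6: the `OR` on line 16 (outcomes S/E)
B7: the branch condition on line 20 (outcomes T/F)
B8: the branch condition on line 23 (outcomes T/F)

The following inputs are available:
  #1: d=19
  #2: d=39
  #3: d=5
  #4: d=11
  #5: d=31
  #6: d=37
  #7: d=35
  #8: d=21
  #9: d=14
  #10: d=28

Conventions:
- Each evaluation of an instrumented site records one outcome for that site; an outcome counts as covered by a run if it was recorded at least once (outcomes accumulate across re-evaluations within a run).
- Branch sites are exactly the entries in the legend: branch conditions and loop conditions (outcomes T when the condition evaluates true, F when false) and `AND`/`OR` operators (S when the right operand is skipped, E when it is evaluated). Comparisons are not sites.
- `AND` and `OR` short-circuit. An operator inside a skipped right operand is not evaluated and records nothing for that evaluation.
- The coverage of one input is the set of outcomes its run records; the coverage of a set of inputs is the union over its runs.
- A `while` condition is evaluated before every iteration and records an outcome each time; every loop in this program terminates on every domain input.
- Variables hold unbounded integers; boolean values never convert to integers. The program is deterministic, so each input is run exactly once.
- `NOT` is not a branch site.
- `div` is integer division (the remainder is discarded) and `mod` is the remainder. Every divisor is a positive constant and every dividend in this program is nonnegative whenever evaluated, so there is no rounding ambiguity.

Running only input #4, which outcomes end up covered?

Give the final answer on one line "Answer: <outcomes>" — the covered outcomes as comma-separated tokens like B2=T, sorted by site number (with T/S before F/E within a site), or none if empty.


Event log for input #4 (d=11):
  B1->T, B2->F, B1->T, B2->T, B1->T, B2->T, B1->T, B2->T, B1->F, B3->F
  B6->E, B5->F, B7->F, B8->F
deduplicating events, the covered set is: B1=T, B1=F, B2=T, B2=F, B3=F, B5=F, B6=E, B7=F, B8=F
Answer: B1=T, B1=F, B2=T, B2=F, B3=F, B5=F, B6=E, B7=F, B8=F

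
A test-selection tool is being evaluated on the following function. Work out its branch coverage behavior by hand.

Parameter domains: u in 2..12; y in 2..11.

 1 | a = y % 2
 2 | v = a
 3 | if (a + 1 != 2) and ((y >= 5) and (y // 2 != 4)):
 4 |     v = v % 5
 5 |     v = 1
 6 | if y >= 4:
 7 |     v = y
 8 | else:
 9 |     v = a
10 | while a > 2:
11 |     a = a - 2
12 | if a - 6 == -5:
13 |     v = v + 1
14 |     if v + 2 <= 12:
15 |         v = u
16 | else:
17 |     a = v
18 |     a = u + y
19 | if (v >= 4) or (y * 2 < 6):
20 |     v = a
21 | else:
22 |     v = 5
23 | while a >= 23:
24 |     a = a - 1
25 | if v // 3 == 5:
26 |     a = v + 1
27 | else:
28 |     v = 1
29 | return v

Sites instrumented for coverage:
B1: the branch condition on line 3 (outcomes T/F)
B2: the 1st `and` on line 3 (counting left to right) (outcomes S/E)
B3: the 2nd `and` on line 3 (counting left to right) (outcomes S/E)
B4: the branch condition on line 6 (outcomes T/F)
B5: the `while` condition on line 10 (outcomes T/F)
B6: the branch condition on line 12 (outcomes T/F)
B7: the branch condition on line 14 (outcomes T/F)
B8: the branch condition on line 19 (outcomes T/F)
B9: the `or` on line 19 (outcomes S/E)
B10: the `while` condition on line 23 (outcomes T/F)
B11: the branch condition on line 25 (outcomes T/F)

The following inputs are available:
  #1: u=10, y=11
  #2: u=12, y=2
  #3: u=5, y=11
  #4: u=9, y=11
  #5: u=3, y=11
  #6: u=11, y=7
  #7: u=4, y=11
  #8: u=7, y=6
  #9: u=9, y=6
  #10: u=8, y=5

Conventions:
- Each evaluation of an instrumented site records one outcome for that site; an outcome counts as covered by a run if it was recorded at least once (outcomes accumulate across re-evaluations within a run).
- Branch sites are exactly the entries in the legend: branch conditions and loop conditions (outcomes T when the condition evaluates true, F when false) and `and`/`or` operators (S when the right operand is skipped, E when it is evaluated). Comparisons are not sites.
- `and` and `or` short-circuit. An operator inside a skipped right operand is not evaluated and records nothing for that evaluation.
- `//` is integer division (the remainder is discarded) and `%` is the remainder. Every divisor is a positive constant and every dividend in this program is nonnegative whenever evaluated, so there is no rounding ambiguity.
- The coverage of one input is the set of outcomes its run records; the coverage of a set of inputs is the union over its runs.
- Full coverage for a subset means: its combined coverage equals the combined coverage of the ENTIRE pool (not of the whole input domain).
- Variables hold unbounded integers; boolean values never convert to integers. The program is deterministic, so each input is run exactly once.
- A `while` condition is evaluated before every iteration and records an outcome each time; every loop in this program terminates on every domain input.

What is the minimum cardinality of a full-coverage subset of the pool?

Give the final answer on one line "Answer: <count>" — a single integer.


run #1 (u=10, y=11) runs B2->S, B1->F, B4->T, B5->F, B6->T, B7->F, B9->S, B8->T, B10->F, B11->F; records B1=F, B2=S, B4=T, B5=F, B6=T, B7=F, B8=T, B9=S, B10=F, B11=F
run #2 (u=12, y=2) runs B2->E, B3->S, B1->F, B4->F, B5->F, B6->F, B9->E, B8->T, B10->F, B11->F; records B1=F, B2=E, B3=S, B4=F, B5=F, B6=F, B8=T, B9=E, B10=F, B11=F
run #3 (u=5, y=11) runs B2->S, B1->F, B4->T, B5->F, B6->T, B7->F, B9->S, B8->T, B10->F, B11->F; records B1=F, B2=S, B4=T, B5=F, B6=T, B7=F, B8=T, B9=S, B10=F, B11=F
run #4 (u=9, y=11) runs B2->S, B1->F, B4->T, B5->F, B6->T, B7->F, B9->S, B8->T, B10->F, B11->F; records B1=F, B2=S, B4=T, B5=F, B6=T, B7=F, B8=T, B9=S, B10=F, B11=F
run #5 (u=3, y=11) runs B2->S, B1->F, B4->T, B5->F, B6->T, B7->F, B9->S, B8->T, B10->F, B11->F; records B1=F, B2=S, B4=T, B5=F, B6=T, B7=F, B8=T, B9=S, B10=F, B11=F
run #6 (u=11, y=7) runs B2->S, B1->F, B4->T, B5->F, B6->T, B7->T, B9->S, B8->T, B10->F, B11->F; records B1=F, B2=S, B4=T, B5=F, B6=T, B7=T, B8=T, B9=S, B10=F, B11=F
run #7 (u=4, y=11) runs B2->S, B1->F, B4->T, B5->F, B6->T, B7->F, B9->S, B8->T, B10->F, B11->F; records B1=F, B2=S, B4=T, B5=F, B6=T, B7=F, B8=T, B9=S, B10=F, B11=F
run #8 (u=7, y=6) runs B2->E, B3->E, B1->T, B4->T, B5->F, B6->F, B9->S, B8->T, B10->F, B11->F; records B1=T, B2=E, B3=E, B4=T, B5=F, B6=F, B8=T, B9=S, B10=F, B11=F
run #9 (u=9, y=6) runs B2->E, B3->E, B1->T, B4->T, B5->F, B6->F, B9->S, B8->T, B10->F, B11->T; records B1=T, B2=E, B3=E, B4=T, B5=F, B6=F, B8=T, B9=S, B10=F, B11=T
run #10 (u=8, y=5) runs B2->S, B1->F, B4->T, B5->F, B6->T, B7->T, B9->S, B8->T, B10->F, B11->F; records B1=F, B2=S, B4=T, B5=F, B6=T, B7=T, B8=T, B9=S, B10=F, B11=F
pool-wide coverage (19 outcomes): B1=T, B1=F, B2=S, B2=E, B3=S, B3=E, B4=T, B4=F, B5=F, B6=T, B6=F, B7=T, B7=F, B8=T, B9=S, B9=E, B10=F, B11=T, B11=F
no size-1 subset reaches all 19 outcomes (best union: 10/19)
no size-2 subset reaches all 19 outcomes (best union: 15/19)
no size-3 subset reaches all 19 outcomes (best union: 18/19)
the canonical winner is {1, 2, 6, 9}: size 4, full 19-outcome coverage, earliest index list among size-4 covers
Answer: 4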